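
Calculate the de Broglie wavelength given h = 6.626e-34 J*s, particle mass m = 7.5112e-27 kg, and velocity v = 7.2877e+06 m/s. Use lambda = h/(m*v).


lambda = h / (m * v)
= 6.626e-34 / (7.5112e-27 * 7.2877e+06)
= 6.626e-34 / 5.4739e-20
= 1.2105e-14 m

1.2105e-14


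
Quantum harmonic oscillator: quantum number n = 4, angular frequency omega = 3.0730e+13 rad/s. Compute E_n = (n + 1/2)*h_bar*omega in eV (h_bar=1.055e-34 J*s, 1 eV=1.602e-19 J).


E = (n + 1/2) * h_bar * omega
= (4 + 0.5) * 1.055e-34 * 3.0730e+13
= 4.5 * 3.2420e-21
= 1.4589e-20 J
= 0.0911 eV

0.0911


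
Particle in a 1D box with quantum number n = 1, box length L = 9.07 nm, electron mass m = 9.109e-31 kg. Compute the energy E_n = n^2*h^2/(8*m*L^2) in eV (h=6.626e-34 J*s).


E = n^2 * h^2 / (8 * m * L^2)
= 1^2 * (6.626e-34)^2 / (8 * 9.109e-31 * (9.07e-9)^2)
= 1 * 4.3904e-67 / (8 * 9.109e-31 * 8.2265e-17)
= 7.3237e-22 J
= 0.0046 eV

0.0046


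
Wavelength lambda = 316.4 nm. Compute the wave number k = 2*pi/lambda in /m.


k = 2 * pi / lambda
= 6.2832 / (316.4e-9)
= 6.2832 / 3.1640e-07
= 1.9858e+07 /m

1.9858e+07


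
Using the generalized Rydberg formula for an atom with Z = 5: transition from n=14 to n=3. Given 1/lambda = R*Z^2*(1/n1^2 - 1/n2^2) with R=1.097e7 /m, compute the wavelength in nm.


1/lambda = R * Z^2 * (1/n1^2 - 1/n2^2)
= 1.097e7 * 5^2 * (1/3^2 - 1/14^2)
= 1.097e7 * 25 * (0.111111 - 0.005102)
= 2.9073e+07 /m
lambda = 1 / 2.9073e+07
= 34.3962 nm

34.3962


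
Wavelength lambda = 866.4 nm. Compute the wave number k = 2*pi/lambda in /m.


k = 2 * pi / lambda
= 6.2832 / (866.4e-9)
= 6.2832 / 8.6640e-07
= 7.2521e+06 /m

7.2521e+06


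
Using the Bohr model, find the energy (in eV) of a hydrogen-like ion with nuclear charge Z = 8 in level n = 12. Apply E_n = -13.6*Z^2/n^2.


E_n = -13.6 * Z^2 / n^2
= -13.6 * 8^2 / 12^2
= -13.6 * 64 / 144
= -6.0444 eV

-6.0444


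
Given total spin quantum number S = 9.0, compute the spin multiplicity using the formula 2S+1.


Spin multiplicity = 2S + 1
= 2 * 9.0 + 1
= 18.0 + 1
= 19

19


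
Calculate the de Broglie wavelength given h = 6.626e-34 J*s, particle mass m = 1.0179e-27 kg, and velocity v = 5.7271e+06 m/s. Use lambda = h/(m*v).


lambda = h / (m * v)
= 6.626e-34 / (1.0179e-27 * 5.7271e+06)
= 6.626e-34 / 5.8296e-21
= 1.1366e-13 m

1.1366e-13


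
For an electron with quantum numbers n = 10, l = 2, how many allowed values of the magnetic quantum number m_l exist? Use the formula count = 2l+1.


m_l ranges from -l to +l in integer steps
So m_l goes from -2 to +2
Count = 2l + 1 = 2*2 + 1
= 5

5


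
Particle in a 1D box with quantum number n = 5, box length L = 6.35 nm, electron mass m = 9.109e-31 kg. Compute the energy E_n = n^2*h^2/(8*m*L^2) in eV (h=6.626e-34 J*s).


E = n^2 * h^2 / (8 * m * L^2)
= 5^2 * (6.626e-34)^2 / (8 * 9.109e-31 * (6.35e-9)^2)
= 25 * 4.3904e-67 / (8 * 9.109e-31 * 4.0322e-17)
= 3.7354e-20 J
= 0.2332 eV

0.2332


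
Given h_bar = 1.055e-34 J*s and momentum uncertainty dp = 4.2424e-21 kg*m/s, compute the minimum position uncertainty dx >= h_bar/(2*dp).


dx = h_bar / (2 * dp)
= 1.055e-34 / (2 * 4.2424e-21)
= 1.055e-34 / 8.4848e-21
= 1.2434e-14 m

1.2434e-14


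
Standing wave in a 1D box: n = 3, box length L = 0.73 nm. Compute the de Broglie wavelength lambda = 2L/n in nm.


lambda = 2L / n
= 2 * 0.73 / 3
= 1.46 / 3
= 0.4867 nm

0.4867


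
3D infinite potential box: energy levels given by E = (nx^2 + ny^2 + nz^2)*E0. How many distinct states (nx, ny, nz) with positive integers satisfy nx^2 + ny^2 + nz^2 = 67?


Enumerate all (nx, ny, nz) with nx^2 + ny^2 + nz^2 = 67:
(3,3,7)
(3,7,3)
(7,3,3)
Total degeneracy = 3

3


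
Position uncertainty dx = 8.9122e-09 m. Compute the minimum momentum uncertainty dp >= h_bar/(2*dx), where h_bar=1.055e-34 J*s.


dp = h_bar / (2 * dx)
= 1.055e-34 / (2 * 8.9122e-09)
= 1.055e-34 / 1.7824e-08
= 5.9189e-27 kg*m/s

5.9189e-27


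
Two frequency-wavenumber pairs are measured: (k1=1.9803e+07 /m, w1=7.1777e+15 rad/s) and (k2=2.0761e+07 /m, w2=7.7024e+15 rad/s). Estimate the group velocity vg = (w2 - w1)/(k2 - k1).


vg = (w2 - w1) / (k2 - k1)
= (7.7024e+15 - 7.1777e+15) / (2.0761e+07 - 1.9803e+07)
= 5.2470e+14 / 9.5800e+05
= 5.4770e+08 m/s

5.4770e+08


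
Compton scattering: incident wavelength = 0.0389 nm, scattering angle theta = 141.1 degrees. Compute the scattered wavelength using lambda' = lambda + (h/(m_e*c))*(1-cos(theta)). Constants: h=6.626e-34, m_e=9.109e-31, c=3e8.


Compton wavelength: h/(m_e*c) = 2.4247e-12 m
d_lambda = 2.4247e-12 * (1 - cos(141.1 deg))
= 2.4247e-12 * 1.778243
= 4.3117e-12 m = 0.004312 nm
lambda' = 0.0389 + 0.004312
= 0.043212 nm

0.043212


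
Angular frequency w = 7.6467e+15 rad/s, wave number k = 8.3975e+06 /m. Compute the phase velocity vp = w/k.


vp = w / k
= 7.6467e+15 / 8.3975e+06
= 9.1059e+08 m/s

9.1059e+08


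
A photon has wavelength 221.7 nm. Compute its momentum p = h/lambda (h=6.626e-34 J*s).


p = h / lambda
= 6.626e-34 / (221.7e-9)
= 6.626e-34 / 2.2170e-07
= 2.9887e-27 kg*m/s

2.9887e-27


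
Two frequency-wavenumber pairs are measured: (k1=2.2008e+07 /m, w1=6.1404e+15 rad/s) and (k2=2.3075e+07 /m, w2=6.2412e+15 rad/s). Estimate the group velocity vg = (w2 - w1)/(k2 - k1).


vg = (w2 - w1) / (k2 - k1)
= (6.2412e+15 - 6.1404e+15) / (2.3075e+07 - 2.2008e+07)
= 1.0080e+14 / 1.0670e+06
= 9.4470e+07 m/s

9.4470e+07


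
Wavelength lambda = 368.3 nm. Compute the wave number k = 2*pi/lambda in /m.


k = 2 * pi / lambda
= 6.2832 / (368.3e-9)
= 6.2832 / 3.6830e-07
= 1.7060e+07 /m

1.7060e+07


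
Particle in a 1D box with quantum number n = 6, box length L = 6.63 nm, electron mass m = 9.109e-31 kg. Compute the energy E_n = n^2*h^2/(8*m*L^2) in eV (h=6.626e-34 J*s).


E = n^2 * h^2 / (8 * m * L^2)
= 6^2 * (6.626e-34)^2 / (8 * 9.109e-31 * (6.63e-9)^2)
= 36 * 4.3904e-67 / (8 * 9.109e-31 * 4.3957e-17)
= 4.9342e-20 J
= 0.308 eV

0.308


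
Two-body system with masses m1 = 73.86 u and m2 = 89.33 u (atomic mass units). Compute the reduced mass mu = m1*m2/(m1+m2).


mu = m1 * m2 / (m1 + m2)
= 73.86 * 89.33 / (73.86 + 89.33)
= 6597.9138 / 163.19
= 40.4309 u

40.4309


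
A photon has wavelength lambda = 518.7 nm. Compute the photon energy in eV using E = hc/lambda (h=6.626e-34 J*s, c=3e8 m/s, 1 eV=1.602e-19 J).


E = hc / lambda
= (6.626e-34)(3e8) / (518.7e-9)
= 1.9878e-25 / 5.1870e-07
= 3.8323e-19 J
Converting to eV: 3.8323e-19 / 1.602e-19
= 2.3922 eV

2.3922


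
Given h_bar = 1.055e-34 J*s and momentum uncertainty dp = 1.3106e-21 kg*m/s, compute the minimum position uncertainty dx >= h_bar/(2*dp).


dx = h_bar / (2 * dp)
= 1.055e-34 / (2 * 1.3106e-21)
= 1.055e-34 / 2.6212e-21
= 4.0249e-14 m

4.0249e-14


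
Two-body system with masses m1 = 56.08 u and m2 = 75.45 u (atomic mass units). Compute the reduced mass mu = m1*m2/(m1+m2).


mu = m1 * m2 / (m1 + m2)
= 56.08 * 75.45 / (56.08 + 75.45)
= 4231.236 / 131.53
= 32.1694 u

32.1694


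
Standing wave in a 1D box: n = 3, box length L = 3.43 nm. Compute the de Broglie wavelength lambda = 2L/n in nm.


lambda = 2L / n
= 2 * 3.43 / 3
= 6.86 / 3
= 2.2867 nm

2.2867


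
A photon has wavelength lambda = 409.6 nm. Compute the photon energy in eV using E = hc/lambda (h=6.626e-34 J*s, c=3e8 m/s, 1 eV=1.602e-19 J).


E = hc / lambda
= (6.626e-34)(3e8) / (409.6e-9)
= 1.9878e-25 / 4.0960e-07
= 4.8530e-19 J
Converting to eV: 4.8530e-19 / 1.602e-19
= 3.0294 eV

3.0294


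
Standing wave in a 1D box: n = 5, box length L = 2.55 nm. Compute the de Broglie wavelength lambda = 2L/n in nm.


lambda = 2L / n
= 2 * 2.55 / 5
= 5.1 / 5
= 1.02 nm

1.02


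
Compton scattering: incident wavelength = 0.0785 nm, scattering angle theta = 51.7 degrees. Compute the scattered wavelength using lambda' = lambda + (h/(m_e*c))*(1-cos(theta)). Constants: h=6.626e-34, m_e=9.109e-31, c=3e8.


Compton wavelength: h/(m_e*c) = 2.4247e-12 m
d_lambda = 2.4247e-12 * (1 - cos(51.7 deg))
= 2.4247e-12 * 0.380221
= 9.2192e-13 m = 0.000922 nm
lambda' = 0.0785 + 0.000922
= 0.079422 nm

0.079422


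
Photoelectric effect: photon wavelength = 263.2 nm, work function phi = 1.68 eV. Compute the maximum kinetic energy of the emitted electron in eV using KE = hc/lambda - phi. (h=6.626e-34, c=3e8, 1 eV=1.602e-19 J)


E_photon = hc / lambda
= (6.626e-34)(3e8) / (263.2e-9)
= 7.5524e-19 J
= 4.7144 eV
KE = E_photon - phi
= 4.7144 - 1.68
= 3.0344 eV

3.0344


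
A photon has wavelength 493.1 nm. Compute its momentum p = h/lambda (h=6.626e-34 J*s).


p = h / lambda
= 6.626e-34 / (493.1e-9)
= 6.626e-34 / 4.9310e-07
= 1.3437e-27 kg*m/s

1.3437e-27


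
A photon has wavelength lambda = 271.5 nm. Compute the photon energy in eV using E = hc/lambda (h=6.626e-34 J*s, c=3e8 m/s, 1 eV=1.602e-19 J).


E = hc / lambda
= (6.626e-34)(3e8) / (271.5e-9)
= 1.9878e-25 / 2.7150e-07
= 7.3215e-19 J
Converting to eV: 7.3215e-19 / 1.602e-19
= 4.5703 eV

4.5703


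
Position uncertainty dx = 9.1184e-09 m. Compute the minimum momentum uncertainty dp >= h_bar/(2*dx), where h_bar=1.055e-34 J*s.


dp = h_bar / (2 * dx)
= 1.055e-34 / (2 * 9.1184e-09)
= 1.055e-34 / 1.8237e-08
= 5.7850e-27 kg*m/s

5.7850e-27


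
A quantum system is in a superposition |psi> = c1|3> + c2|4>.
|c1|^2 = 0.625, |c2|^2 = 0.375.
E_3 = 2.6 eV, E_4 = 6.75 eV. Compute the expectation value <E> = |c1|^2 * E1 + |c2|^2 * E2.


<E> = |c1|^2 * E1 + |c2|^2 * E2
= 0.625 * 2.6 + 0.375 * 6.75
= 1.625 + 2.5312
= 4.1562 eV

4.1562


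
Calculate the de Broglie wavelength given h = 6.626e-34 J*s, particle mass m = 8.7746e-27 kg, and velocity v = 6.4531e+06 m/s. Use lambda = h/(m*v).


lambda = h / (m * v)
= 6.626e-34 / (8.7746e-27 * 6.4531e+06)
= 6.626e-34 / 5.6623e-20
= 1.1702e-14 m

1.1702e-14


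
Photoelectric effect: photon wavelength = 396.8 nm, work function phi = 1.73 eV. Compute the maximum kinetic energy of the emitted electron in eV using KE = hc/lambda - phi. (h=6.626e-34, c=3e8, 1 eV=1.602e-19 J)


E_photon = hc / lambda
= (6.626e-34)(3e8) / (396.8e-9)
= 5.0096e-19 J
= 3.1271 eV
KE = E_photon - phi
= 3.1271 - 1.73
= 1.3971 eV

1.3971


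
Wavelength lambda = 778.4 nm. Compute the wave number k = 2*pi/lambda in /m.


k = 2 * pi / lambda
= 6.2832 / (778.4e-9)
= 6.2832 / 7.7840e-07
= 8.0719e+06 /m

8.0719e+06


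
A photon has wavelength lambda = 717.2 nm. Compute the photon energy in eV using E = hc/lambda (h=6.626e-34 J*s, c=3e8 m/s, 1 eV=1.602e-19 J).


E = hc / lambda
= (6.626e-34)(3e8) / (717.2e-9)
= 1.9878e-25 / 7.1720e-07
= 2.7716e-19 J
Converting to eV: 2.7716e-19 / 1.602e-19
= 1.7301 eV

1.7301


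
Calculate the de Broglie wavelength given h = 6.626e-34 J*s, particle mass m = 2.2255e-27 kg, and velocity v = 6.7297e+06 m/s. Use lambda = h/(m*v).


lambda = h / (m * v)
= 6.626e-34 / (2.2255e-27 * 6.7297e+06)
= 6.626e-34 / 1.4977e-20
= 4.4241e-14 m

4.4241e-14


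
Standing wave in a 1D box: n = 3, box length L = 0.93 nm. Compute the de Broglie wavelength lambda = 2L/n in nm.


lambda = 2L / n
= 2 * 0.93 / 3
= 1.86 / 3
= 0.62 nm

0.62


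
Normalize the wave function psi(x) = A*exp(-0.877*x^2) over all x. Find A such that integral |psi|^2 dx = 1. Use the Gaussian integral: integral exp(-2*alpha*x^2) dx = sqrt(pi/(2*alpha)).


integral |psi|^2 dx = A^2 * sqrt(pi/(2*alpha)) = 1
A^2 = sqrt(2*alpha/pi)
= sqrt(2 * 0.877 / pi)
= 0.747205
A = sqrt(0.747205)
= 0.8644

0.8644


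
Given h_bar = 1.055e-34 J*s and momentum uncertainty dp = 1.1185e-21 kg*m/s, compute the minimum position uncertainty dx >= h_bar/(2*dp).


dx = h_bar / (2 * dp)
= 1.055e-34 / (2 * 1.1185e-21)
= 1.055e-34 / 2.2370e-21
= 4.7161e-14 m

4.7161e-14


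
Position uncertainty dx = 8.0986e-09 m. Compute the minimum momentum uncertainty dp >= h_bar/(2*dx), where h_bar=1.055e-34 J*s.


dp = h_bar / (2 * dx)
= 1.055e-34 / (2 * 8.0986e-09)
= 1.055e-34 / 1.6197e-08
= 6.5135e-27 kg*m/s

6.5135e-27


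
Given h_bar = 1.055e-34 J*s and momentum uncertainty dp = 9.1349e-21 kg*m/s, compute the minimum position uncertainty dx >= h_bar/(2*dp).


dx = h_bar / (2 * dp)
= 1.055e-34 / (2 * 9.1349e-21)
= 1.055e-34 / 1.8270e-20
= 5.7746e-15 m

5.7746e-15


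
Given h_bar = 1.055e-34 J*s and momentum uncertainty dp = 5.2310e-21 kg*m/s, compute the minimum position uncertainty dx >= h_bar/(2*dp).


dx = h_bar / (2 * dp)
= 1.055e-34 / (2 * 5.2310e-21)
= 1.055e-34 / 1.0462e-20
= 1.0084e-14 m

1.0084e-14


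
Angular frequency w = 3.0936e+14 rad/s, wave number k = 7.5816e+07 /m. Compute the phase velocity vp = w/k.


vp = w / k
= 3.0936e+14 / 7.5816e+07
= 4.0804e+06 m/s

4.0804e+06


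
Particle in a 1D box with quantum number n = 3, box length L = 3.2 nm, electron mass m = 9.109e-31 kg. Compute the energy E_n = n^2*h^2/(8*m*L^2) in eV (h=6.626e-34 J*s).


E = n^2 * h^2 / (8 * m * L^2)
= 3^2 * (6.626e-34)^2 / (8 * 9.109e-31 * (3.2e-9)^2)
= 9 * 4.3904e-67 / (8 * 9.109e-31 * 1.0240e-17)
= 5.2952e-20 J
= 0.3305 eV

0.3305


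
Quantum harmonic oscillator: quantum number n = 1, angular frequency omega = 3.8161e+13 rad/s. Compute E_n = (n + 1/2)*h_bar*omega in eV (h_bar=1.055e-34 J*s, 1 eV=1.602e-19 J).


E = (n + 1/2) * h_bar * omega
= (1 + 0.5) * 1.055e-34 * 3.8161e+13
= 1.5 * 4.0260e-21
= 6.0390e-21 J
= 0.0377 eV

0.0377


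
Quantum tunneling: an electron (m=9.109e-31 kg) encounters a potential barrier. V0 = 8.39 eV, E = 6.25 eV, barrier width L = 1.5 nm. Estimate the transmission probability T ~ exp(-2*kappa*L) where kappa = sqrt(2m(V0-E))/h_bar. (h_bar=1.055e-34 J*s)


V0 - E = 2.14 eV = 3.4283e-19 J
kappa = sqrt(2 * m * (V0-E)) / h_bar
= sqrt(2 * 9.109e-31 * 3.4283e-19) / 1.055e-34
= 7.4909e+09 /m
2*kappa*L = 2 * 7.4909e+09 * 1.5e-9
= 22.4728
T = exp(-22.4728) = 1.738540e-10

1.738540e-10


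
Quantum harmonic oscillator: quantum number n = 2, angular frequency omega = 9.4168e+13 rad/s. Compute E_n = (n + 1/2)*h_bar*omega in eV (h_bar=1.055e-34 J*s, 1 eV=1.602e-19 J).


E = (n + 1/2) * h_bar * omega
= (2 + 0.5) * 1.055e-34 * 9.4168e+13
= 2.5 * 9.9347e-21
= 2.4837e-20 J
= 0.155 eV

0.155


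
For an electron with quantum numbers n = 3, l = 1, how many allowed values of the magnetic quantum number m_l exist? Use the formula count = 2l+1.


m_l ranges from -l to +l in integer steps
So m_l goes from -1 to +1
Count = 2l + 1 = 2*1 + 1
= 3

3


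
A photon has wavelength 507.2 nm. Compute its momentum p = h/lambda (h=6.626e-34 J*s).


p = h / lambda
= 6.626e-34 / (507.2e-9)
= 6.626e-34 / 5.0720e-07
= 1.3064e-27 kg*m/s

1.3064e-27


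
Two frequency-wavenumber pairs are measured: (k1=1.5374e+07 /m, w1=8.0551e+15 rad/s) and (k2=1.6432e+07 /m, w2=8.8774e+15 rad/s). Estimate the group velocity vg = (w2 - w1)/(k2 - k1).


vg = (w2 - w1) / (k2 - k1)
= (8.8774e+15 - 8.0551e+15) / (1.6432e+07 - 1.5374e+07)
= 8.2230e+14 / 1.0580e+06
= 7.7722e+08 m/s

7.7722e+08


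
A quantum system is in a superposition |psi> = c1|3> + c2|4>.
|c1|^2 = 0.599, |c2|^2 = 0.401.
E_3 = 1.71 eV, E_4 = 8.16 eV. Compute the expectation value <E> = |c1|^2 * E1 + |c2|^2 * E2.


<E> = |c1|^2 * E1 + |c2|^2 * E2
= 0.599 * 1.71 + 0.401 * 8.16
= 1.0243 + 3.2722
= 4.2965 eV

4.2965


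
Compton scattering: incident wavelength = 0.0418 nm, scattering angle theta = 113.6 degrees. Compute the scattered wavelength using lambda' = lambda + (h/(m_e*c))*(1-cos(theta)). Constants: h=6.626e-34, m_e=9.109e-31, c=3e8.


Compton wavelength: h/(m_e*c) = 2.4247e-12 m
d_lambda = 2.4247e-12 * (1 - cos(113.6 deg))
= 2.4247e-12 * 1.400349
= 3.3954e-12 m = 0.003395 nm
lambda' = 0.0418 + 0.003395
= 0.045195 nm

0.045195


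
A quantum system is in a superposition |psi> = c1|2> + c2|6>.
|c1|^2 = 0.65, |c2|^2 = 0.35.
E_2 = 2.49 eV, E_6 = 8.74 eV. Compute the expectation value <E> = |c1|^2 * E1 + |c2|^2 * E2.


<E> = |c1|^2 * E1 + |c2|^2 * E2
= 0.65 * 2.49 + 0.35 * 8.74
= 1.6185 + 3.059
= 4.6775 eV

4.6775


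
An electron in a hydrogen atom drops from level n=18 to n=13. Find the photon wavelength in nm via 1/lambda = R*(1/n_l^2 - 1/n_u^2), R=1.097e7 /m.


1/lambda = R * (1/n_l^2 - 1/n_u^2)
= 1.097e7 * (1/13^2 - 1/18^2)
= 1.097e7 * (0.005917 - 0.003086)
= 1.097e7 * 0.002831
= 3.1053e+04 /m
lambda = 1 / 3.1053e+04 = 32202.7818 nm

32202.7818


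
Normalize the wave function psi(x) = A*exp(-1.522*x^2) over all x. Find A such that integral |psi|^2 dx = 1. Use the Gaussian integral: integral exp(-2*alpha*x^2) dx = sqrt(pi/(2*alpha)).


integral |psi|^2 dx = A^2 * sqrt(pi/(2*alpha)) = 1
A^2 = sqrt(2*alpha/pi)
= sqrt(2 * 1.522 / pi)
= 0.984345
A = sqrt(0.984345)
= 0.9921

0.9921


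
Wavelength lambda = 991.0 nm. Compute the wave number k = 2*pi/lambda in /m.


k = 2 * pi / lambda
= 6.2832 / (991.0e-9)
= 6.2832 / 9.9100e-07
= 6.3402e+06 /m

6.3402e+06


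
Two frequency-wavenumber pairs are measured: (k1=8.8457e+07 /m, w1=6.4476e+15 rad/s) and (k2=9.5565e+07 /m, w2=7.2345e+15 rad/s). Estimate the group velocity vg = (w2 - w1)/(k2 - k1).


vg = (w2 - w1) / (k2 - k1)
= (7.2345e+15 - 6.4476e+15) / (9.5565e+07 - 8.8457e+07)
= 7.8690e+14 / 7.1080e+06
= 1.1071e+08 m/s

1.1071e+08


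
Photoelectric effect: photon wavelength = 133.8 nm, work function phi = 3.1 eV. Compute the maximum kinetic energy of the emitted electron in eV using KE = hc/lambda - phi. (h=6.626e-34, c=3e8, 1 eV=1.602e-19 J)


E_photon = hc / lambda
= (6.626e-34)(3e8) / (133.8e-9)
= 1.4857e-18 J
= 9.2737 eV
KE = E_photon - phi
= 9.2737 - 3.1
= 6.1737 eV

6.1737


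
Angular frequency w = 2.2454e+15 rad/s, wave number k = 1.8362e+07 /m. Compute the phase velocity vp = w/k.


vp = w / k
= 2.2454e+15 / 1.8362e+07
= 1.2229e+08 m/s

1.2229e+08


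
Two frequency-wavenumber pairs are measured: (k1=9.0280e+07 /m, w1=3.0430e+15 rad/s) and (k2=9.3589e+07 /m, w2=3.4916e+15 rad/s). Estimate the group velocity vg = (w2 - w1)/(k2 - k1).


vg = (w2 - w1) / (k2 - k1)
= (3.4916e+15 - 3.0430e+15) / (9.3589e+07 - 9.0280e+07)
= 4.4860e+14 / 3.3090e+06
= 1.3557e+08 m/s

1.3557e+08


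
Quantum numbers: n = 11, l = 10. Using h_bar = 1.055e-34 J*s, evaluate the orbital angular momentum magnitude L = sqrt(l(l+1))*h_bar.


L = sqrt(l*(l+1)) * h_bar
= sqrt(10 * 11) * 1.055e-34
= sqrt(110) * 1.055e-34
= 10.4881 * 1.055e-34
= 1.1065e-33 J*s

1.1065e-33


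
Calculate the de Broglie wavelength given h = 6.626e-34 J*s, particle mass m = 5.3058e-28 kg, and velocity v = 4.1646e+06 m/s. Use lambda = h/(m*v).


lambda = h / (m * v)
= 6.626e-34 / (5.3058e-28 * 4.1646e+06)
= 6.626e-34 / 2.2097e-21
= 2.9987e-13 m

2.9987e-13


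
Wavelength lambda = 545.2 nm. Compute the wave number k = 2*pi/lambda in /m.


k = 2 * pi / lambda
= 6.2832 / (545.2e-9)
= 6.2832 / 5.4520e-07
= 1.1525e+07 /m

1.1525e+07


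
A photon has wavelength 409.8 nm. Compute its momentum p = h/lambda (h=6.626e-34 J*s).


p = h / lambda
= 6.626e-34 / (409.8e-9)
= 6.626e-34 / 4.0980e-07
= 1.6169e-27 kg*m/s

1.6169e-27


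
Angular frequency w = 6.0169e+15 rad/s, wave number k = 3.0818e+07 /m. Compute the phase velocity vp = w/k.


vp = w / k
= 6.0169e+15 / 3.0818e+07
= 1.9524e+08 m/s

1.9524e+08


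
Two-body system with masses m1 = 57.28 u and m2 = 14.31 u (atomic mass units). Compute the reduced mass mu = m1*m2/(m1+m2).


mu = m1 * m2 / (m1 + m2)
= 57.28 * 14.31 / (57.28 + 14.31)
= 819.6768 / 71.59
= 11.4496 u

11.4496


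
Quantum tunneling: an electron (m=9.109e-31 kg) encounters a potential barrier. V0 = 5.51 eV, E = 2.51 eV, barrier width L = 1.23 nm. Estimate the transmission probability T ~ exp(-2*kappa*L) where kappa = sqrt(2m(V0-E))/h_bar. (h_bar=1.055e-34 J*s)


V0 - E = 3.0 eV = 4.8060e-19 J
kappa = sqrt(2 * m * (V0-E)) / h_bar
= sqrt(2 * 9.109e-31 * 4.8060e-19) / 1.055e-34
= 8.8693e+09 /m
2*kappa*L = 2 * 8.8693e+09 * 1.23e-9
= 21.8185
T = exp(-21.8185) = 3.344615e-10

3.344615e-10


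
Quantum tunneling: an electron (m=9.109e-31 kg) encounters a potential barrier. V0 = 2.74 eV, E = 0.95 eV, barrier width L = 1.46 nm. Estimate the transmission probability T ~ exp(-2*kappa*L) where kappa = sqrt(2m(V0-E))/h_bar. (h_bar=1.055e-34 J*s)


V0 - E = 1.79 eV = 2.8676e-19 J
kappa = sqrt(2 * m * (V0-E)) / h_bar
= sqrt(2 * 9.109e-31 * 2.8676e-19) / 1.055e-34
= 6.8510e+09 /m
2*kappa*L = 2 * 6.8510e+09 * 1.46e-9
= 20.005
T = exp(-20.005) = 2.050878e-09

2.050878e-09


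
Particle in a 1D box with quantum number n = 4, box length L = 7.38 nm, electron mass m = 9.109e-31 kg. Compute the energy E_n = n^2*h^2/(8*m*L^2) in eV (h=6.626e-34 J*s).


E = n^2 * h^2 / (8 * m * L^2)
= 4^2 * (6.626e-34)^2 / (8 * 9.109e-31 * (7.38e-9)^2)
= 16 * 4.3904e-67 / (8 * 9.109e-31 * 5.4464e-17)
= 1.7699e-20 J
= 0.1105 eV

0.1105


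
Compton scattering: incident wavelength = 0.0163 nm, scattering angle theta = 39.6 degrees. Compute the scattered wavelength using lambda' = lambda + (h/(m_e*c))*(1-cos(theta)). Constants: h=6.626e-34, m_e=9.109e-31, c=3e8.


Compton wavelength: h/(m_e*c) = 2.4247e-12 m
d_lambda = 2.4247e-12 * (1 - cos(39.6 deg))
= 2.4247e-12 * 0.229487
= 5.5644e-13 m = 0.000556 nm
lambda' = 0.0163 + 0.000556
= 0.016856 nm

0.016856


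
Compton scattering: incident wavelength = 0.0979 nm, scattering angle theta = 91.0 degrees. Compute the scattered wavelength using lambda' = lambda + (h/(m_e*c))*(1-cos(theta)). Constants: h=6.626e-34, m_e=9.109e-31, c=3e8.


Compton wavelength: h/(m_e*c) = 2.4247e-12 m
d_lambda = 2.4247e-12 * (1 - cos(91.0 deg))
= 2.4247e-12 * 1.017452
= 2.4670e-12 m = 0.002467 nm
lambda' = 0.0979 + 0.002467
= 0.100367 nm

0.100367


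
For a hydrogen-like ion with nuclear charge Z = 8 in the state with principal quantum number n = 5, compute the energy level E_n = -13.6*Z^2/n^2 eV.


E_n = -13.6 * Z^2 / n^2
= -13.6 * 8^2 / 5^2
= -13.6 * 64 / 25
= -34.816 eV

-34.816


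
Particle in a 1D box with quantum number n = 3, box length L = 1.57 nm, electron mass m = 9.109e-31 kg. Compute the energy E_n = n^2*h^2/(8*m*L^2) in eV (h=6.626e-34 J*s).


E = n^2 * h^2 / (8 * m * L^2)
= 3^2 * (6.626e-34)^2 / (8 * 9.109e-31 * (1.57e-9)^2)
= 9 * 4.3904e-67 / (8 * 9.109e-31 * 2.4649e-18)
= 2.1998e-19 J
= 1.3732 eV

1.3732


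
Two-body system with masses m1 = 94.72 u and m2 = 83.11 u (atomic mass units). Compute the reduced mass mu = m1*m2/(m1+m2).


mu = m1 * m2 / (m1 + m2)
= 94.72 * 83.11 / (94.72 + 83.11)
= 7872.1792 / 177.83
= 44.268 u

44.268


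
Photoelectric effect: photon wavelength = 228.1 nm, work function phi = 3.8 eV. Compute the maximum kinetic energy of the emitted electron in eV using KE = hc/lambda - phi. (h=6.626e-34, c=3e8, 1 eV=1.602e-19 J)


E_photon = hc / lambda
= (6.626e-34)(3e8) / (228.1e-9)
= 8.7146e-19 J
= 5.4398 eV
KE = E_photon - phi
= 5.4398 - 3.8
= 1.6398 eV

1.6398


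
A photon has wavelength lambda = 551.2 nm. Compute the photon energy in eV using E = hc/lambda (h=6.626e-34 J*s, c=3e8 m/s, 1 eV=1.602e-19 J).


E = hc / lambda
= (6.626e-34)(3e8) / (551.2e-9)
= 1.9878e-25 / 5.5120e-07
= 3.6063e-19 J
Converting to eV: 3.6063e-19 / 1.602e-19
= 2.2511 eV

2.2511


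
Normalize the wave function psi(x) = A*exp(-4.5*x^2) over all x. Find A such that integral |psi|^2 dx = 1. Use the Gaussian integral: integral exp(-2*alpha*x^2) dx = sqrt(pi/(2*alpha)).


integral |psi|^2 dx = A^2 * sqrt(pi/(2*alpha)) = 1
A^2 = sqrt(2*alpha/pi)
= sqrt(2 * 4.5 / pi)
= 1.692569
A = sqrt(1.692569)
= 1.301

1.301


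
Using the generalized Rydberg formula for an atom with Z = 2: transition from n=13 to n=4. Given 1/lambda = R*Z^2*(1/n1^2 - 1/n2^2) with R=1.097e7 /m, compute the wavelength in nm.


1/lambda = R * Z^2 * (1/n1^2 - 1/n2^2)
= 1.097e7 * 2^2 * (1/4^2 - 1/13^2)
= 1.097e7 * 4 * (0.0625 - 0.005917)
= 2.4829e+06 /m
lambda = 1 / 2.4829e+06
= 402.7621 nm

402.7621


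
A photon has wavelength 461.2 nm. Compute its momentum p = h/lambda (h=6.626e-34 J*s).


p = h / lambda
= 6.626e-34 / (461.2e-9)
= 6.626e-34 / 4.6120e-07
= 1.4367e-27 kg*m/s

1.4367e-27


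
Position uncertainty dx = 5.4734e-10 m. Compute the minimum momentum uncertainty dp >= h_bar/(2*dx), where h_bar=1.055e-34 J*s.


dp = h_bar / (2 * dx)
= 1.055e-34 / (2 * 5.4734e-10)
= 1.055e-34 / 1.0947e-09
= 9.6375e-26 kg*m/s

9.6375e-26


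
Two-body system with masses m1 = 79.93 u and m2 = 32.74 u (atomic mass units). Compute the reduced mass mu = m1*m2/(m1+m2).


mu = m1 * m2 / (m1 + m2)
= 79.93 * 32.74 / (79.93 + 32.74)
= 2616.9082 / 112.67
= 23.2263 u

23.2263


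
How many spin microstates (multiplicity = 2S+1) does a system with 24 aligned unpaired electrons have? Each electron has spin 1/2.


Total spin S = N * (1/2) = 24 * 0.5 = 12.0
Spin multiplicity = 2S + 1
= 2 * 12.0 + 1
= 25

25


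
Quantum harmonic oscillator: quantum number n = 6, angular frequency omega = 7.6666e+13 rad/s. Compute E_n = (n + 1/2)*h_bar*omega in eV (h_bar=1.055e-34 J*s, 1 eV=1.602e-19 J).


E = (n + 1/2) * h_bar * omega
= (6 + 0.5) * 1.055e-34 * 7.6666e+13
= 6.5 * 8.0883e-21
= 5.2574e-20 J
= 0.3282 eV

0.3282


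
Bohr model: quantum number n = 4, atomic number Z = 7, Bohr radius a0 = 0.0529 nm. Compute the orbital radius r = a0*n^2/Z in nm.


r = a0 * n^2 / Z
= 0.0529 * 4^2 / 7
= 0.0529 * 16 / 7
= 0.1209 nm

0.1209


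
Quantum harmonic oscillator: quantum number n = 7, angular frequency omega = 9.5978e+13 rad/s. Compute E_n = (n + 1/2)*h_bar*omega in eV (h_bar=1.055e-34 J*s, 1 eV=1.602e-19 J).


E = (n + 1/2) * h_bar * omega
= (7 + 0.5) * 1.055e-34 * 9.5978e+13
= 7.5 * 1.0126e-20
= 7.5943e-20 J
= 0.474 eV

0.474


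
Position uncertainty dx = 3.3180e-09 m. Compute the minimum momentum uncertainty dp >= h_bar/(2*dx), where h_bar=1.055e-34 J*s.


dp = h_bar / (2 * dx)
= 1.055e-34 / (2 * 3.3180e-09)
= 1.055e-34 / 6.6360e-09
= 1.5898e-26 kg*m/s

1.5898e-26


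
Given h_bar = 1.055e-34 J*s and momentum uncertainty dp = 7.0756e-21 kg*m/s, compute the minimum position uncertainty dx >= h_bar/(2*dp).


dx = h_bar / (2 * dp)
= 1.055e-34 / (2 * 7.0756e-21)
= 1.055e-34 / 1.4151e-20
= 7.4552e-15 m

7.4552e-15


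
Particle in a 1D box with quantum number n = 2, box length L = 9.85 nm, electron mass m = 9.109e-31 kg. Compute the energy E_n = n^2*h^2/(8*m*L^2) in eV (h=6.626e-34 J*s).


E = n^2 * h^2 / (8 * m * L^2)
= 2^2 * (6.626e-34)^2 / (8 * 9.109e-31 * (9.85e-9)^2)
= 4 * 4.3904e-67 / (8 * 9.109e-31 * 9.7023e-17)
= 2.4839e-21 J
= 0.0155 eV

0.0155


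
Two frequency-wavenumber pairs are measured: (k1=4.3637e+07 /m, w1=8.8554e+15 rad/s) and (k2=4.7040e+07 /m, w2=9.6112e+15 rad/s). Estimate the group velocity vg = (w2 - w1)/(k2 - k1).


vg = (w2 - w1) / (k2 - k1)
= (9.6112e+15 - 8.8554e+15) / (4.7040e+07 - 4.3637e+07)
= 7.5580e+14 / 3.4030e+06
= 2.2210e+08 m/s

2.2210e+08


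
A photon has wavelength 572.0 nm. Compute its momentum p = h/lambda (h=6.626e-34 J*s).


p = h / lambda
= 6.626e-34 / (572.0e-9)
= 6.626e-34 / 5.7200e-07
= 1.1584e-27 kg*m/s

1.1584e-27


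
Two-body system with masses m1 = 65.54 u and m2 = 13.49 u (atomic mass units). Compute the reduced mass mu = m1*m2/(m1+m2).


mu = m1 * m2 / (m1 + m2)
= 65.54 * 13.49 / (65.54 + 13.49)
= 884.1346 / 79.03
= 11.1873 u

11.1873


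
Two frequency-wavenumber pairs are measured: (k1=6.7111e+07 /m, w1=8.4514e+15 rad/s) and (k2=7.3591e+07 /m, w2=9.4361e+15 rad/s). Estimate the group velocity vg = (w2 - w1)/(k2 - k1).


vg = (w2 - w1) / (k2 - k1)
= (9.4361e+15 - 8.4514e+15) / (7.3591e+07 - 6.7111e+07)
= 9.8470e+14 / 6.4800e+06
= 1.5196e+08 m/s

1.5196e+08


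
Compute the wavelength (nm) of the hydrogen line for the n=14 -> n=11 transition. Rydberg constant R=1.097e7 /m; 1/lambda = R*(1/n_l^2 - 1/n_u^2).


1/lambda = R * (1/n_l^2 - 1/n_u^2)
= 1.097e7 * (1/11^2 - 1/14^2)
= 1.097e7 * (0.008264 - 0.005102)
= 1.097e7 * 0.003162
= 3.4692e+04 /m
lambda = 1 / 3.4692e+04 = 28825.2811 nm

28825.2811


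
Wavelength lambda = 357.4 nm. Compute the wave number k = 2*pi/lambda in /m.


k = 2 * pi / lambda
= 6.2832 / (357.4e-9)
= 6.2832 / 3.5740e-07
= 1.7580e+07 /m

1.7580e+07


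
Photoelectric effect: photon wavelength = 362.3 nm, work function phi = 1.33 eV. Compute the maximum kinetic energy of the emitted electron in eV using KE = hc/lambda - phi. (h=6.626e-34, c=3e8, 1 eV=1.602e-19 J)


E_photon = hc / lambda
= (6.626e-34)(3e8) / (362.3e-9)
= 5.4866e-19 J
= 3.4249 eV
KE = E_photon - phi
= 3.4249 - 1.33
= 2.0949 eV

2.0949


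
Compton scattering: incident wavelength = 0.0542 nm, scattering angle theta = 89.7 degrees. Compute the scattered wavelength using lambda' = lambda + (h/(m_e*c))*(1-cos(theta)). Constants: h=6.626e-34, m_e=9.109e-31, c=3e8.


Compton wavelength: h/(m_e*c) = 2.4247e-12 m
d_lambda = 2.4247e-12 * (1 - cos(89.7 deg))
= 2.4247e-12 * 0.994764
= 2.4120e-12 m = 0.002412 nm
lambda' = 0.0542 + 0.002412
= 0.056612 nm

0.056612


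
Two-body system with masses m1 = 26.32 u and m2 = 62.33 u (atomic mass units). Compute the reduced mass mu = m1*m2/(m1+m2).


mu = m1 * m2 / (m1 + m2)
= 26.32 * 62.33 / (26.32 + 62.33)
= 1640.5256 / 88.65
= 18.5056 u

18.5056


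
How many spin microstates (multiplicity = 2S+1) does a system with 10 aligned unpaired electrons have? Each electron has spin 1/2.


Total spin S = N * (1/2) = 10 * 0.5 = 5.0
Spin multiplicity = 2S + 1
= 2 * 5.0 + 1
= 11

11


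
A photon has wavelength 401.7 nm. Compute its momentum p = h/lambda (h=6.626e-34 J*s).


p = h / lambda
= 6.626e-34 / (401.7e-9)
= 6.626e-34 / 4.0170e-07
= 1.6495e-27 kg*m/s

1.6495e-27


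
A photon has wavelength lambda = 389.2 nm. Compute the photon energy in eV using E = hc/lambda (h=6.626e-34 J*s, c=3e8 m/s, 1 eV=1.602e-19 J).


E = hc / lambda
= (6.626e-34)(3e8) / (389.2e-9)
= 1.9878e-25 / 3.8920e-07
= 5.1074e-19 J
Converting to eV: 5.1074e-19 / 1.602e-19
= 3.1881 eV

3.1881


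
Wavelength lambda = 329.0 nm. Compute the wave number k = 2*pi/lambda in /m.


k = 2 * pi / lambda
= 6.2832 / (329.0e-9)
= 6.2832 / 3.2900e-07
= 1.9098e+07 /m

1.9098e+07


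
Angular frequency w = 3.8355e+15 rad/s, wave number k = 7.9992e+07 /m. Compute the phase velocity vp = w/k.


vp = w / k
= 3.8355e+15 / 7.9992e+07
= 4.7949e+07 m/s

4.7949e+07


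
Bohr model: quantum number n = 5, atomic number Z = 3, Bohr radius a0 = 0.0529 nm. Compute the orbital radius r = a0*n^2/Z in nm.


r = a0 * n^2 / Z
= 0.0529 * 5^2 / 3
= 0.0529 * 25 / 3
= 0.4408 nm

0.4408


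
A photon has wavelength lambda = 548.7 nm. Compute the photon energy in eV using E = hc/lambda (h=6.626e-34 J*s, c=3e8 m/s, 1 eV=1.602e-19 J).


E = hc / lambda
= (6.626e-34)(3e8) / (548.7e-9)
= 1.9878e-25 / 5.4870e-07
= 3.6227e-19 J
Converting to eV: 3.6227e-19 / 1.602e-19
= 2.2614 eV

2.2614


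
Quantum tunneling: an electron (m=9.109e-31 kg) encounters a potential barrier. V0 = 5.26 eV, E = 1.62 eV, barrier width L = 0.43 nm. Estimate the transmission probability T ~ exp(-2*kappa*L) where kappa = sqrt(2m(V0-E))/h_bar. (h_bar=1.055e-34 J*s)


V0 - E = 3.64 eV = 5.8313e-19 J
kappa = sqrt(2 * m * (V0-E)) / h_bar
= sqrt(2 * 9.109e-31 * 5.8313e-19) / 1.055e-34
= 9.7697e+09 /m
2*kappa*L = 2 * 9.7697e+09 * 0.43e-9
= 8.4019
T = exp(-8.4019) = 2.244371e-04

2.244371e-04


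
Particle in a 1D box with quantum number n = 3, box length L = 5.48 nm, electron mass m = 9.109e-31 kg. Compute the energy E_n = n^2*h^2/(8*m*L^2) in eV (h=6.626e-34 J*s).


E = n^2 * h^2 / (8 * m * L^2)
= 3^2 * (6.626e-34)^2 / (8 * 9.109e-31 * (5.48e-9)^2)
= 9 * 4.3904e-67 / (8 * 9.109e-31 * 3.0030e-17)
= 1.8056e-20 J
= 0.1127 eV

0.1127


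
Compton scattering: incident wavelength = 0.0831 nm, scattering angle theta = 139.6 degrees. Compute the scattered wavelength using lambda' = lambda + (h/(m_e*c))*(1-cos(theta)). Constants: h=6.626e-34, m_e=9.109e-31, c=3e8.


Compton wavelength: h/(m_e*c) = 2.4247e-12 m
d_lambda = 2.4247e-12 * (1 - cos(139.6 deg))
= 2.4247e-12 * 1.761538
= 4.2712e-12 m = 0.004271 nm
lambda' = 0.0831 + 0.004271
= 0.087371 nm

0.087371


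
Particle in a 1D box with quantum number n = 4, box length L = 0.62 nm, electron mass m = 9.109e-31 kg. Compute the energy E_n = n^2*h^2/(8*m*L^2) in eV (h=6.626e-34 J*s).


E = n^2 * h^2 / (8 * m * L^2)
= 4^2 * (6.626e-34)^2 / (8 * 9.109e-31 * (0.62e-9)^2)
= 16 * 4.3904e-67 / (8 * 9.109e-31 * 3.8440e-19)
= 2.5077e-18 J
= 15.6537 eV

15.6537


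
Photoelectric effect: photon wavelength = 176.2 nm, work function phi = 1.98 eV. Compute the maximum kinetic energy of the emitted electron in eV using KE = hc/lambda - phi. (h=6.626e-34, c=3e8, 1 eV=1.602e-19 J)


E_photon = hc / lambda
= (6.626e-34)(3e8) / (176.2e-9)
= 1.1281e-18 J
= 7.0421 eV
KE = E_photon - phi
= 7.0421 - 1.98
= 5.0621 eV

5.0621


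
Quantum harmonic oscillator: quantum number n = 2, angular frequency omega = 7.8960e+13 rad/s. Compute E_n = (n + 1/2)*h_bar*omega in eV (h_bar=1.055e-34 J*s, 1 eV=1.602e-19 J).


E = (n + 1/2) * h_bar * omega
= (2 + 0.5) * 1.055e-34 * 7.8960e+13
= 2.5 * 8.3303e-21
= 2.0826e-20 J
= 0.13 eV

0.13


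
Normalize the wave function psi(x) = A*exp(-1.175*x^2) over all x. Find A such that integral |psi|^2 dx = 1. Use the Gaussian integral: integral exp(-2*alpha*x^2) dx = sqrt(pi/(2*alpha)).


integral |psi|^2 dx = A^2 * sqrt(pi/(2*alpha)) = 1
A^2 = sqrt(2*alpha/pi)
= sqrt(2 * 1.175 / pi)
= 0.864886
A = sqrt(0.864886)
= 0.93

0.93


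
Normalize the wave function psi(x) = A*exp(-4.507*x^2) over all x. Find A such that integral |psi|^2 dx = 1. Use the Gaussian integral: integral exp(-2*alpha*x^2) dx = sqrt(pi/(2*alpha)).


integral |psi|^2 dx = A^2 * sqrt(pi/(2*alpha)) = 1
A^2 = sqrt(2*alpha/pi)
= sqrt(2 * 4.507 / pi)
= 1.693885
A = sqrt(1.693885)
= 1.3015

1.3015


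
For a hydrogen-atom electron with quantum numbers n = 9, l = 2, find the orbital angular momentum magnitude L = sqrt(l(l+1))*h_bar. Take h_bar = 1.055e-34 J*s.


L = sqrt(l*(l+1)) * h_bar
= sqrt(2 * 3) * 1.055e-34
= sqrt(6) * 1.055e-34
= 2.4495 * 1.055e-34
= 2.5842e-34 J*s

2.5842e-34


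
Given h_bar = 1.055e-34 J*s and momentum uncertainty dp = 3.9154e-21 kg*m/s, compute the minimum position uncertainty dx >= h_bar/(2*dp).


dx = h_bar / (2 * dp)
= 1.055e-34 / (2 * 3.9154e-21)
= 1.055e-34 / 7.8308e-21
= 1.3472e-14 m

1.3472e-14


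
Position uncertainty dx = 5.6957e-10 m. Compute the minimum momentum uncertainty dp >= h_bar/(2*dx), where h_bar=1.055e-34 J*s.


dp = h_bar / (2 * dx)
= 1.055e-34 / (2 * 5.6957e-10)
= 1.055e-34 / 1.1391e-09
= 9.2614e-26 kg*m/s

9.2614e-26


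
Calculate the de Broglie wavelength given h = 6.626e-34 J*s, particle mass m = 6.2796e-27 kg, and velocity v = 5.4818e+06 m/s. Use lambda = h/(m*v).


lambda = h / (m * v)
= 6.626e-34 / (6.2796e-27 * 5.4818e+06)
= 6.626e-34 / 3.4424e-20
= 1.9248e-14 m

1.9248e-14


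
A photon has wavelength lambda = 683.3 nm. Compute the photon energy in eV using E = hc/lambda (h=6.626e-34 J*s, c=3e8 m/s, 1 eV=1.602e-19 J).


E = hc / lambda
= (6.626e-34)(3e8) / (683.3e-9)
= 1.9878e-25 / 6.8330e-07
= 2.9091e-19 J
Converting to eV: 2.9091e-19 / 1.602e-19
= 1.8159 eV

1.8159


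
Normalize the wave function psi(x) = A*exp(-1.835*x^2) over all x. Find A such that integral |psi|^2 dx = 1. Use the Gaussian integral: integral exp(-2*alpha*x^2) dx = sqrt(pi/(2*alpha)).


integral |psi|^2 dx = A^2 * sqrt(pi/(2*alpha)) = 1
A^2 = sqrt(2*alpha/pi)
= sqrt(2 * 1.835 / pi)
= 1.080832
A = sqrt(1.080832)
= 1.0396

1.0396


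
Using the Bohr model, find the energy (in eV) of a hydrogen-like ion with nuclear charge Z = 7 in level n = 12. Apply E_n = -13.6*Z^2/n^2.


E_n = -13.6 * Z^2 / n^2
= -13.6 * 7^2 / 12^2
= -13.6 * 49 / 144
= -4.6278 eV

-4.6278


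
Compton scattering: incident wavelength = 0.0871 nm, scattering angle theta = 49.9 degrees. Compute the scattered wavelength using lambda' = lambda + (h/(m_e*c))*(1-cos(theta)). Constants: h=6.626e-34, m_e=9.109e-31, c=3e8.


Compton wavelength: h/(m_e*c) = 2.4247e-12 m
d_lambda = 2.4247e-12 * (1 - cos(49.9 deg))
= 2.4247e-12 * 0.355876
= 8.6290e-13 m = 0.000863 nm
lambda' = 0.0871 + 0.000863
= 0.087963 nm

0.087963


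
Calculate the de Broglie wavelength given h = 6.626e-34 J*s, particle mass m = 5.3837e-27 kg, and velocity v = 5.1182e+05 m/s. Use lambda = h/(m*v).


lambda = h / (m * v)
= 6.626e-34 / (5.3837e-27 * 5.1182e+05)
= 6.626e-34 / 2.7555e-21
= 2.4047e-13 m

2.4047e-13


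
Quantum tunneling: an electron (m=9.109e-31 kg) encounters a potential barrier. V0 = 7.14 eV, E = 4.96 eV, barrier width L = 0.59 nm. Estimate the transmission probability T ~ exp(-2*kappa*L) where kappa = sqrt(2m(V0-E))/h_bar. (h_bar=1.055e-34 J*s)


V0 - E = 2.18 eV = 3.4924e-19 J
kappa = sqrt(2 * m * (V0-E)) / h_bar
= sqrt(2 * 9.109e-31 * 3.4924e-19) / 1.055e-34
= 7.5606e+09 /m
2*kappa*L = 2 * 7.5606e+09 * 0.59e-9
= 8.9215
T = exp(-8.9215) = 1.334837e-04

1.334837e-04


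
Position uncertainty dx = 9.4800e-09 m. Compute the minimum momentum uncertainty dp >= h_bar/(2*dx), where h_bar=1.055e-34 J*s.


dp = h_bar / (2 * dx)
= 1.055e-34 / (2 * 9.4800e-09)
= 1.055e-34 / 1.8960e-08
= 5.5643e-27 kg*m/s

5.5643e-27


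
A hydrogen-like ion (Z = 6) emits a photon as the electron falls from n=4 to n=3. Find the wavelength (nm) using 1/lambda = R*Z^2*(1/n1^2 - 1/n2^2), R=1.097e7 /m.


1/lambda = R * Z^2 * (1/n1^2 - 1/n2^2)
= 1.097e7 * 6^2 * (1/3^2 - 1/4^2)
= 1.097e7 * 36 * (0.111111 - 0.0625)
= 1.9197e+07 /m
lambda = 1 / 1.9197e+07
= 52.0901 nm

52.0901


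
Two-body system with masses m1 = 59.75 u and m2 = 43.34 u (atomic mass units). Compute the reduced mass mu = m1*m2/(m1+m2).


mu = m1 * m2 / (m1 + m2)
= 59.75 * 43.34 / (59.75 + 43.34)
= 2589.565 / 103.09
= 25.1195 u

25.1195


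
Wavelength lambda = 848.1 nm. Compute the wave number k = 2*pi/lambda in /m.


k = 2 * pi / lambda
= 6.2832 / (848.1e-9)
= 6.2832 / 8.4810e-07
= 7.4085e+06 /m

7.4085e+06


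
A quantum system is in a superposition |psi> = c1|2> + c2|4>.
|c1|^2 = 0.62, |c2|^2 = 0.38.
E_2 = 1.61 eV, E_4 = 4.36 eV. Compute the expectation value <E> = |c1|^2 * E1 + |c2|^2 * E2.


<E> = |c1|^2 * E1 + |c2|^2 * E2
= 0.62 * 1.61 + 0.38 * 4.36
= 0.9982 + 1.6568
= 2.655 eV

2.655


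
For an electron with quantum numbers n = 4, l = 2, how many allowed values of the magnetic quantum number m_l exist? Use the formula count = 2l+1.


m_l ranges from -l to +l in integer steps
So m_l goes from -2 to +2
Count = 2l + 1 = 2*2 + 1
= 5

5


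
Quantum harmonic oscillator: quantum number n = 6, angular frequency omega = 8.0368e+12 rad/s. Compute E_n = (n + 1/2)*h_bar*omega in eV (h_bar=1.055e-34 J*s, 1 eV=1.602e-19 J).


E = (n + 1/2) * h_bar * omega
= (6 + 0.5) * 1.055e-34 * 8.0368e+12
= 6.5 * 8.4788e-22
= 5.5112e-21 J
= 0.0344 eV

0.0344


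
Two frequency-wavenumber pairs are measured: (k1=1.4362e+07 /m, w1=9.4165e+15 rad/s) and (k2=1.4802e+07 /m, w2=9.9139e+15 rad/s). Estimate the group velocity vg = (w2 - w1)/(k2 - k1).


vg = (w2 - w1) / (k2 - k1)
= (9.9139e+15 - 9.4165e+15) / (1.4802e+07 - 1.4362e+07)
= 4.9740e+14 / 4.4000e+05
= 1.1305e+09 m/s

1.1305e+09


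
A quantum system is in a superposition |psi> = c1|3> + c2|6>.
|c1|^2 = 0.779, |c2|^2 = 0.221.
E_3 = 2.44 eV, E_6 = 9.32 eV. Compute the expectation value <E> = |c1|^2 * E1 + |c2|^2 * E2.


<E> = |c1|^2 * E1 + |c2|^2 * E2
= 0.779 * 2.44 + 0.221 * 9.32
= 1.9008 + 2.0597
= 3.9605 eV

3.9605


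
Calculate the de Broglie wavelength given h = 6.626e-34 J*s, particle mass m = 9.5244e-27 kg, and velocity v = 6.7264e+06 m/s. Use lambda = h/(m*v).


lambda = h / (m * v)
= 6.626e-34 / (9.5244e-27 * 6.7264e+06)
= 6.626e-34 / 6.4065e-20
= 1.0343e-14 m

1.0343e-14


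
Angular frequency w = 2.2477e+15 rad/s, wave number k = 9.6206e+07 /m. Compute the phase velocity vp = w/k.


vp = w / k
= 2.2477e+15 / 9.6206e+07
= 2.3363e+07 m/s

2.3363e+07


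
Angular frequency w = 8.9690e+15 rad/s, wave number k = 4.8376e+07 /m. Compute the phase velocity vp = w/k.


vp = w / k
= 8.9690e+15 / 4.8376e+07
= 1.8540e+08 m/s

1.8540e+08
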